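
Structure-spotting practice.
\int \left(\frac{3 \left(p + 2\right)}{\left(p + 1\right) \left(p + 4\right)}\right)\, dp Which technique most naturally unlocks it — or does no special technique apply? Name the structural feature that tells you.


Diagnosis: partial fractions — the bottom factors while the top stays lower-degree — split into simple fractions and integrate piece by piece.


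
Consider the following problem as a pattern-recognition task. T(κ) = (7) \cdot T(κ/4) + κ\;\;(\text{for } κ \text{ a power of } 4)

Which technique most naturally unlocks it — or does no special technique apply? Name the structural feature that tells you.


Technique: the master substitution — the argument shrinks by the factor 4, so measure the index on a logarithmic scale and the recursion becomes a shift.


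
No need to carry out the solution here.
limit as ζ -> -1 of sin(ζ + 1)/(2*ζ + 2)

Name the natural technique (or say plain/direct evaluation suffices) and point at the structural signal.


Verdict: l'Hôpital's rule (0/0) — substituting -1 gives 0 over 0; differentiate top and bottom once and re-evaluate. A first-order expansion at the point is an equally standard path; the rule packages it.


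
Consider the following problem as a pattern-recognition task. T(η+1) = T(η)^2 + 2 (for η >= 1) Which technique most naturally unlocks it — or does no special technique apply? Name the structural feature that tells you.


Verdict: no special technique — the recurrence is nonlinear in the sequence terms; no linear-recurrence method fits it as written — one iterates or studies it directly.


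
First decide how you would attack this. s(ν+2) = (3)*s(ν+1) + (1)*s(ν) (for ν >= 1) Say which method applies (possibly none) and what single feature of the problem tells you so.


Diagnosis: the characteristic-root method — try a geometric ansatz r^ν: constant coefficients turn the recurrence into one polynomial equation in r.


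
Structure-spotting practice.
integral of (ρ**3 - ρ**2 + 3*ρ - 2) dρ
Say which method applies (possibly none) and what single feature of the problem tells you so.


Diagnosis: no special technique — nothing composite, nothing rational, nothing trigonometric — each constant-multiple power of ρ integrates by the power rule alone.


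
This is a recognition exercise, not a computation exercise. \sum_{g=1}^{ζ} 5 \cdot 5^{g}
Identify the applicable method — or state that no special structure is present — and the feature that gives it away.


Technique: the geometric series formula — each term is 5 times the previous one, so the geometric-series formula applies directly.


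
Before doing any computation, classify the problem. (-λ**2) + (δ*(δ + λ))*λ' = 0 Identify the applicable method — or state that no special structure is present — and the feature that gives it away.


Verdict: the homogeneous substitution — the slope's numerator and denominator share total degree; set v = λ/δ and the equation drops to separable form. With the right rearrangement (exchanging the roles of the variables where needed), this also fits a Bernoulli template; the homogeneous substitution reads the structure directly.


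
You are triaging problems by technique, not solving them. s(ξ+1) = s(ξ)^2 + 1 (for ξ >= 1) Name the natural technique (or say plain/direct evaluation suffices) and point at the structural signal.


Technique: no special technique — once the recursion is nonlinear, characteristic roots, master substitutions, and summation factors are all off the table.


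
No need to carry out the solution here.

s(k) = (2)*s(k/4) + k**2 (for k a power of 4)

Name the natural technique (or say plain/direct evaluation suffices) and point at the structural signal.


Best approach: the master substitution — treat m = log base 4 of k as the new clock: one recursion step advances m by one while k scales by 4.


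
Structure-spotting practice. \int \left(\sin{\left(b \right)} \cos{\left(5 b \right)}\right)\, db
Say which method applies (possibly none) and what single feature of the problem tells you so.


Technique: a trigonometric identity — split \sin{\left(b \right)} \cos{\left(5 b \right)} with the angle-addition identities: the resulting sum integrates term by term.


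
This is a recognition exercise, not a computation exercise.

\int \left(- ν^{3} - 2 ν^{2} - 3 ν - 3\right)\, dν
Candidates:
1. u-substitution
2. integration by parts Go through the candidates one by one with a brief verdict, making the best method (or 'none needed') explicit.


Best approach: no special technique — a term-by-term power-rule job in ν; no substitution or rearrangement earns its keep here.
- u-substitution — any workable substitution here is cosmetic — the integrand is already in directly integrable form.
- integration by parts — parts would only shuffle a directly integrable integrand.


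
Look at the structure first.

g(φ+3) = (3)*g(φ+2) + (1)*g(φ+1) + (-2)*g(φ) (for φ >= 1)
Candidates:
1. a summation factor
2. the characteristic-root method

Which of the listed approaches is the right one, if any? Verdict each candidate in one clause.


Technique: the characteristic-root method — fixed numeric weights on consecutive terms and no forcing term added: the root method in its home territory.
- a summation factor — a summation factor telescopes one-step recursions; this one carries higher-order memory.
- the characteristic-root method: yes — fits the structure here.


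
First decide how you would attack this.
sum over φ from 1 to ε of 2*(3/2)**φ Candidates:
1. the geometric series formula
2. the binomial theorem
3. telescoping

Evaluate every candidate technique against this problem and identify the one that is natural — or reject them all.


Diagnosis: the geometric series formula — check a ratio of consecutive terms: it is 3/2, independent of the index, so the geometric formula closes the sum.
- the geometric series formula: yes, a natural case for it.
- the binomial theorem — the summand does not match any term pattern of an expanded binomial power.
- telescoping: computed from the summand as displayed, the partial sums build up without the pairwise collapse telescoping exploits.


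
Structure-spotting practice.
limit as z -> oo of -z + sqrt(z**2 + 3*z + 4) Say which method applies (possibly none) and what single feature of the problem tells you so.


Best approach: conjugate multiplication — this difference gives up after one conjugate multiplication — the radical structure cancels against its conjugate.


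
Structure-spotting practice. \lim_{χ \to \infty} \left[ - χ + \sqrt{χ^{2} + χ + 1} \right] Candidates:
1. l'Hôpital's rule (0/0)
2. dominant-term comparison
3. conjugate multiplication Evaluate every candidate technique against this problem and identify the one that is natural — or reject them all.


Diagnosis: conjugate multiplication — the ∞ − ∞ radical form is the exact trigger for the conjugate maneuver.
- l'Hôpital's rule (0/0) — the expression is a difference driving to ∞ − ∞, not a 0/0 quotient — there is no ratio for the rule to differentiate.
- dominant-term comparison: this is not a rational comparison of growth rates at infinity.
- conjugate multiplication — a fit — the right tool for this form.


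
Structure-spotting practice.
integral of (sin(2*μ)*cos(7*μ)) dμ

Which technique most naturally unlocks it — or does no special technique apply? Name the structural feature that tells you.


Diagnosis: a trigonometric identity — distinct frequencies under one product (sin(2*μ)*cos(7*μ)): the product-to-sum identity is the systematic route to an integrable form.


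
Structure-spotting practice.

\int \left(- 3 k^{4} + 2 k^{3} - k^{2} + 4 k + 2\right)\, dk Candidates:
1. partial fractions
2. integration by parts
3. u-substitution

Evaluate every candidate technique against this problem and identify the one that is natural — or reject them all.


Method: no special technique — every term is a constant multiple of a power of k; term-wise power-rule integration needs no preliminary transformation.
- partial fractions — the expression is not a ratio of polynomials that decomposes further.
- integration by parts: splitting off a factor buys nothing — the integrand integrates directly without parts.
- u-substitution: no substitution does more than relabel what direct integration already handles.


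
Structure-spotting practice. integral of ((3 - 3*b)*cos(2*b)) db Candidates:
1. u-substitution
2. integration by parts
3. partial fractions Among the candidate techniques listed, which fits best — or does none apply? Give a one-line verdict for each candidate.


Technique: integration by parts — differentiate 3 - 3*b, integrate cos(2*b): each pass lowers the polynomial degree, so parts terminates.
- u-substitution: no subexpression of the integrand pairs with its own derivative as a factor — individual terms may offer their own substitutions, but any change of variable covering the whole integral would have to be constructed from outside the expression.
- integration by parts — applicable, and directly so.
- partial fractions — there is no rational-function structure to decompose.


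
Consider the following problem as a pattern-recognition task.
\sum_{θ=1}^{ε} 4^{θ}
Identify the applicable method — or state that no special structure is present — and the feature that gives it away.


Technique: the geometric series formula — each summand is the previous one scaled by 4; that constant multiplier is itself the geometric structure.


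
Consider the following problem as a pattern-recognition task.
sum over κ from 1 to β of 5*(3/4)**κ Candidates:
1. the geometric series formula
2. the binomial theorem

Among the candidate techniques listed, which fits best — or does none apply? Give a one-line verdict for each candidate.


Verdict: the geometric series formula — term-over-term division gives 3/4 every time — index-free ratio, geometric sum formula applies.
- the geometric series formula — a fit — the right tool for this form.
- the binomial theorem — no binomial coefficients pair up with complementary powers here.


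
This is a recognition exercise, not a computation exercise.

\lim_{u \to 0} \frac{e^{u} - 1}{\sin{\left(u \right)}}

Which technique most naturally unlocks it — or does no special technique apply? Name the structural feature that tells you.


Method: l'Hôpital's rule (0/0) — substituting 0 gives 0 over 0; differentiate top and bottom once and re-evaluate. A local series expansion at the point resolves it as well; the rule is the packaged version of that step.


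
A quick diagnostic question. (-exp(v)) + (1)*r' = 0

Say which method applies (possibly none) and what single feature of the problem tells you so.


Technique: no special technique — solved for the derivative, r never appears on the right — this is a direct integration in v, not a differential-equations problem at heart.


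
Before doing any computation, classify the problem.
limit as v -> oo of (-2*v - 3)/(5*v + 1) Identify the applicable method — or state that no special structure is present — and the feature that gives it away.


Verdict: dominant-term comparison — as v grows, only the highest-degree terms matter — compare leading terms and read the limit off. Viewed as a single quotient this is an ∞/∞ form — an at-infinity application of l'Hôpital's rule would also resolve it; comparing leading growth reads the answer without differentiating.


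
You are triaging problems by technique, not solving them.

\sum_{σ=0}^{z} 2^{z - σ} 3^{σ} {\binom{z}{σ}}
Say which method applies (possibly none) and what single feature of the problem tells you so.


Verdict: the binomial theorem — binomial coefficients against complementary powers of 3 and 2: recognize the binomial expansion and resum.


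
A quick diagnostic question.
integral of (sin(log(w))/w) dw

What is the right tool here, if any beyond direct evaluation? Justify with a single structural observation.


Diagnosis: u-substitution — read it as f(log(w)) times a constant multiple of d(log(w)): one substitution, u = log(w), finishes it.


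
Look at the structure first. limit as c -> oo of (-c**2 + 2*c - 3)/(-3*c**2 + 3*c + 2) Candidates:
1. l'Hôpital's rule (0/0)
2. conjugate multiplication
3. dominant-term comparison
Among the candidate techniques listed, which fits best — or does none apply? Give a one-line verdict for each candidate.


Verdict: dominant-term comparison — as c grows, only the highest-degree terms matter — compare leading terms and read the limit off.
- l'Hôpital's rule (0/0) — as a single quotient the expression runs to ∞/∞ at the limit point — an at-infinity form of the rule would apply, though the leading-growth comparison is the direct reading.
- conjugate multiplication: there are no radicals in tension whose conjugate would simplify matters.
- dominant-term comparison: applies; the problem has the shape this method handles.


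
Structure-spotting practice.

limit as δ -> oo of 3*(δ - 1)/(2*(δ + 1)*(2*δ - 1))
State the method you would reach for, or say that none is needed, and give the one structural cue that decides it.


Method: dominant-term comparison — divide through by the highest power of δ; every lower-order term dies and the dominant terms decide the limit. Viewed as a single quotient this is an ∞/∞ form — an at-infinity application of l'Hôpital's rule would also resolve it; comparing leading growth reads the answer without differentiating.


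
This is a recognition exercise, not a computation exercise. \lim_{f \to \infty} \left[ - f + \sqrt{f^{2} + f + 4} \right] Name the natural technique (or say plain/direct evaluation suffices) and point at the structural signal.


Method: conjugate multiplication — infinity minus infinity with a radical in play — multiply by the conjugate so the divergences of \sqrt{f^{2} + f + 4} and f annihilate.


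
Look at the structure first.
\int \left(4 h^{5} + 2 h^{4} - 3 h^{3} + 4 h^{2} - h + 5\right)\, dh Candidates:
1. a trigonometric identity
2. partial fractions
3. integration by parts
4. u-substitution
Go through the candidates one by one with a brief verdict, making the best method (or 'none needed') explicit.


Technique: no special technique — every term is a constant multiple of a power of h; term-wise power-rule integration needs no preliminary transformation.
- a trigonometric identity — no sine or cosine appears, so there is nothing for a trigonometric identity to act on.
- partial fractions — there is no rational-function structure to decompose.
- integration by parts: splitting off a factor buys nothing — the integrand integrates directly without parts.
- u-substitution — any workable substitution here is cosmetic — the integrand is already in directly integrable form.


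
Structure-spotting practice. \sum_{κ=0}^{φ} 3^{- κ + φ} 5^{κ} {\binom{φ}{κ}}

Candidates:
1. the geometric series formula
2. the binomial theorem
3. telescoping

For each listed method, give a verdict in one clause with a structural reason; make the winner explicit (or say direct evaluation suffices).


Diagnosis: the binomial theorem — {\binom{φ}{κ}} weighting matched powers of 5 and 3 is the expanded form of (5 + 3)^φ — fold it back up.
- the geometric series formula — the term-to-term ratio drifts with the index — the one thing the geometric formula cannot absorb.
- the binomial theorem: a fit — the right tool for this form.
- telescoping: writing out consecutive terms as given produces no pairwise cancellation.


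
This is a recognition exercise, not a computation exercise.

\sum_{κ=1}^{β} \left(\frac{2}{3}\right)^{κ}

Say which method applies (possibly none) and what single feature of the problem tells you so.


Method: the geometric series formula — check a ratio of consecutive terms: it is \frac{2}{3}, independent of the index, so the geometric formula closes the sum.


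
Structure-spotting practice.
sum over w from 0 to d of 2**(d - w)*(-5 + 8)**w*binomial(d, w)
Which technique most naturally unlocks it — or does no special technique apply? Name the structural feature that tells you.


Method: the binomial theorem — binomial(d, w) weighting matched powers of (-5 + 8) and 2 is the expanded form of ((-5 + 8) + 2)^d — fold it back up.


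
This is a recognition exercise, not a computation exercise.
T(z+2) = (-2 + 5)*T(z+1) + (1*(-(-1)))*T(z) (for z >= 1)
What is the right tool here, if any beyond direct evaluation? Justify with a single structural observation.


Verdict: the characteristic-root method — linear, homogeneous, constant coefficients: solutions of the form r^z exist — find the roots of the characteristic polynomial.


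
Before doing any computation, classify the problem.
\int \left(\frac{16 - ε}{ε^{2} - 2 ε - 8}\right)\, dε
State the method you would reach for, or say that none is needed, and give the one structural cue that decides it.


Best approach: partial fractions — once ε^{2} - 2 ε - 8 is factored, each root contributes a simple-fraction term; integrate them one at a time.


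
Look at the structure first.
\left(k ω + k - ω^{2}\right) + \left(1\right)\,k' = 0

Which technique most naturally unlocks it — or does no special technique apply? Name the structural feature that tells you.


Technique: a linear integrating factor — linear in the unknown with genuine forcing: multiply through by the exponential of the integrated coefficient and the left side closes into one derivative.


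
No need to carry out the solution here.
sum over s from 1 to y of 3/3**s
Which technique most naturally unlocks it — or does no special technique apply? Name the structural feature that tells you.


Technique: the geometric series formula — consecutive terms stand in a fixed index-free ratio — the geometric sum formula closes it.


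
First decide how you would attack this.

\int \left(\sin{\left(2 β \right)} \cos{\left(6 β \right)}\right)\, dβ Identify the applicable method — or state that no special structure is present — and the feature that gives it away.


Verdict: a trigonometric identity — cross-frequency products like \sin{\left(2 β \right)} \cos{\left(6 β \right)} are the textbook product-to-sum case — the identity converts them to directly integrable sinusoids.


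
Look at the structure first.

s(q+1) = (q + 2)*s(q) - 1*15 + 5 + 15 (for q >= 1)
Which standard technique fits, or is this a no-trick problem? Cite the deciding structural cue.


Verdict: a summation factor — because the multiplier q + 2 is index-dependent, divide through by its running product and sum the resulting differences.


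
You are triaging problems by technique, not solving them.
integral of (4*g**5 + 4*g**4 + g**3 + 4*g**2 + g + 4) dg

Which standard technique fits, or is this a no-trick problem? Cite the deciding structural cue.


Verdict: no special technique — nothing composite, nothing rational, nothing trigonometric — each constant-multiple power of g integrates by the power rule alone.


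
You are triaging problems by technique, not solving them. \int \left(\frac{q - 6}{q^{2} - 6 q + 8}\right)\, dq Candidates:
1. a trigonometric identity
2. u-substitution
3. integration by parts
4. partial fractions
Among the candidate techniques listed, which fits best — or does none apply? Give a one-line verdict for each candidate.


Diagnosis: partial fractions — the bottom, q^{2} - 6 q + 8, comes apart into simple factors, and a proper rational function over split factors decomposes.
- a trigonometric identity: no sine or cosine appears, so there is nothing for a trigonometric identity to act on.
- u-substitution: no subexpression of the integrand pairs with its own derivative as a factor — individual terms may offer their own substitutions, but any change of variable covering the whole integral would have to be constructed from outside the expression.
- integration by parts: no split into a nonconstant polynomial times one of the standard kernels — exp, sine, or cosine of a linear argument, or a logarithm — applies here.
- partial fractions — applies; the problem has the shape this method handles.


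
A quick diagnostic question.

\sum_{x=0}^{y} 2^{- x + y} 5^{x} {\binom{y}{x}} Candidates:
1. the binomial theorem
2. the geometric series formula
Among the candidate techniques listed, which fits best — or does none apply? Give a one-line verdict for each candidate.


Method: the binomial theorem — the summand is term x of a binomial expansion in 5 and 2; the whole sum is a single power.
- the binomial theorem: a fit — the right tool for this form.
- the geometric series formula — dividing successive terms gives an index-dependent quantity, not a constant.


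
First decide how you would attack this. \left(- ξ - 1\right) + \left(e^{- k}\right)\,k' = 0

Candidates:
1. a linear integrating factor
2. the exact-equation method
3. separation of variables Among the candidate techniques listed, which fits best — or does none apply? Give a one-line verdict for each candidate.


Best approach: separation of variables — all dependence on the two variables factors apart, the defining separable shape.
- a linear integrating factor — a nonlinear term in the unknown puts this outside the integrating-factor template.
- the exact-equation method: with no real cross-dependence between the variables, the exact-equation machinery is a detour rather than the natural reading.
- separation of variables: a fit — the right tool for this form.


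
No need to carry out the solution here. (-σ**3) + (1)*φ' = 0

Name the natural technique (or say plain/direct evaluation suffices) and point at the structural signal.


Best approach: no special technique — the slope is a function of σ alone, so integrate both sides directly.


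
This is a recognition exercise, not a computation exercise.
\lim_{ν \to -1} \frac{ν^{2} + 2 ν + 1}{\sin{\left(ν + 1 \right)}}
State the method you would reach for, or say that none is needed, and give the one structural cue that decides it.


Technique: l'Hôpital's rule (0/0) — the 0/0 form at -1 is the signature situation for l'Hôpital's rule. One could equally expand both pieces locally and compare leading terms; the rule does that in one stroke.


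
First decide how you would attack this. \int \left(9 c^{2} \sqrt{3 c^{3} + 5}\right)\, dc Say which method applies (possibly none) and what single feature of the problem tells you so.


Technique: u-substitution — the only nontrivial dependence routes through 3 c^{3} + 5, whose derivative supplies the leftover factor up to a constant multiple — u = 3 c^{3} + 5 flattens it.


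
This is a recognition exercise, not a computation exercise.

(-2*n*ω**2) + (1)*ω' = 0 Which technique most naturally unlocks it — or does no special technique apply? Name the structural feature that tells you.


Verdict: separation of variables — separating collects all ω-dependence with the derivative and leaves all n-dependence opposite: variables separate.


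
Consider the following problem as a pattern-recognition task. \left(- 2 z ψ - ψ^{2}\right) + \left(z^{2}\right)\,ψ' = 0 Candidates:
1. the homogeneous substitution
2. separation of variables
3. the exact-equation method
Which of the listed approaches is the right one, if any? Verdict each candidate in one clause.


Method: the homogeneous substitution — solved for the derivative, the right side is unchanged under scaling z and ψ together — it depends only on the ratio ψ/z, so substitute a single ratio variable. A Bernoulli substitution is a fair alternative on this equation directly; the homogeneous reading takes it as given.
- the homogeneous substitution: applicable, and directly so.
- separation of variables — no algebra isolates the independent variable on one side and the unknown on the other.
- the exact-equation method — the cross partial derivatives disagree, so no single potential exists.


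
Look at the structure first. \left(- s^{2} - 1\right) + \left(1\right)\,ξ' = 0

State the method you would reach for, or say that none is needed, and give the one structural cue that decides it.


Technique: no special technique — the slope is a function of s alone, so integrate both sides directly.


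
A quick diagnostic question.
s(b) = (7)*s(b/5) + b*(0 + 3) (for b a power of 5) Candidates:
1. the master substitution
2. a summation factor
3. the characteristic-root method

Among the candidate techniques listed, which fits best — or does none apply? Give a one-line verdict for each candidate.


Best approach: the master substitution — the recursive call is at index b/5 rather than a shift, a divide-and-conquer shape — substituting b = 5^m linearizes it.
- the master substitution: yes, a natural case for it.
- a summation factor: a divided-index call is outside the fixed-shift first-order family a summation factor normalizes.
- the characteristic-root method — the recursion divides its index rather than shifting it — outside the constant-shift family the root method covers.


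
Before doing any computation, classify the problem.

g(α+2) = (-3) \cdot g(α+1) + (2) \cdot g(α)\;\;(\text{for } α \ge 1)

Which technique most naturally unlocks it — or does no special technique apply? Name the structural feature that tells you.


Verdict: the characteristic-root method — shift-invariance with fixed coefficients calls for exponential trials; the characteristic polynomial finds every r^α.


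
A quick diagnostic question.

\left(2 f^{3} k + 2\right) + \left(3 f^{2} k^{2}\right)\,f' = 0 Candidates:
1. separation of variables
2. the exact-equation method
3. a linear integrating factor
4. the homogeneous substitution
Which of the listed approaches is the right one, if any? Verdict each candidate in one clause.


Verdict: the exact-equation method — d/df of 2 f^{3} k + 2 equals d/dk of 3 f^{2} k^{2}: the form is a total differential of one potential — integrate it exactly.
- separation of variables: the two dependences do not factor apart.
- the exact-equation method — applies; the problem has the shape this method handles.
- a linear integrating factor — a nonlinear term in the unknown puts this outside the integrating-factor template.
- the homogeneous substitution: the ratio of the variables does not determine the slope.


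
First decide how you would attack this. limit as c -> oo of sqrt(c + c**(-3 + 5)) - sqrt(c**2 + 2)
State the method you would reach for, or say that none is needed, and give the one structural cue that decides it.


Best approach: conjugate multiplication — an infinity-minus-infinity difference with a surviving radical — multiply by the conjugate to cancel the divergence.


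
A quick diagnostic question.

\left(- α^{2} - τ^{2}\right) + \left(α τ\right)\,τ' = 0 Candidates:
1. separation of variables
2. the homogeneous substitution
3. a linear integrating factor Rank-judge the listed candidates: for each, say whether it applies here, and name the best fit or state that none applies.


Method: the homogeneous substitution — solved for the derivative, the right side is unchanged under scaling α and τ together — it depends only on the ratio τ/α, so substitute a single ratio variable. A Bernoulli rewrite works here as the equation stands — the homogeneous substitution is the more immediate reading.
- separation of variables: the two dependences do not factor apart.
- the homogeneous substitution — yes — fits the structure here.
- a linear integrating factor: the unknown enters nonlinearly (through a power, a denominator, or a transcendental function), which the linear integrating-factor recipe cannot absorb as-is — any repair would come from a preliminary substitution, not the factor.


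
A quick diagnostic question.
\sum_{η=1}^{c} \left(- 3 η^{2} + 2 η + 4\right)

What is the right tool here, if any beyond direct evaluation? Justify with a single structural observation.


Best approach: no special technique — the sum is polynomial through and through; closed forms for each power of η finish it directly.


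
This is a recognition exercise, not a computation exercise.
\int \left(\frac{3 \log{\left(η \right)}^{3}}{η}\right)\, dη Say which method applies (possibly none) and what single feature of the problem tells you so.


Method: u-substitution — collected, the integrand has one factor that is, up to a constant, the derivative of an inner expression the rest depends on — substitute for that inner expression.


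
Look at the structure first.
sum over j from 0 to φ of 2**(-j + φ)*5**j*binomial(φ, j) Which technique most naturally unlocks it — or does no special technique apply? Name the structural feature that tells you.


Best approach: the binomial theorem — the binomial coefficients weight matched powers of 5 and 2, which is exactly the expansion of a binomial power.


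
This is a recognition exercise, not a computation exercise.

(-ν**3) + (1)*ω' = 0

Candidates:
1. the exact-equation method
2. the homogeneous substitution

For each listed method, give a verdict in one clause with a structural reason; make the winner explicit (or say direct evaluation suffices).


Verdict: no special technique — with ω absent the equation is not coupled at all: direct integration in ν.
- the exact-equation method — the unknown never enters the equation — exactness holds emptily, with nothing for the method to add.
- the homogeneous substitution — the slope changes under joint rescaling, failing the degree-zero test.


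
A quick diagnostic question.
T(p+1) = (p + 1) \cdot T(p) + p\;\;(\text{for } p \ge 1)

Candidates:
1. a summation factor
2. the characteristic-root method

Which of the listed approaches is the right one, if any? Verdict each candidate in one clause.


Method: a summation factor — because the multiplier p + 1 is index-dependent, divide through by its running product and sum the resulting differences.
- a summation factor: applies; the problem has the shape this method handles.
- the characteristic-root method — an index-dependent weight blocks the pure exponential ansatz.


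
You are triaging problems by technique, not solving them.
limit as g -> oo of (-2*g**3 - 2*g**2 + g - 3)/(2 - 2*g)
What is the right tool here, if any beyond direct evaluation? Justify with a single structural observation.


Method: dominant-term comparison — divide through by the highest power of g; every lower-order term dies and the dominant terms decide the limit. l'Hôpital's at-infinity variant applies to the expression viewed as a single quotient; the leading-term comparison is the direct route.


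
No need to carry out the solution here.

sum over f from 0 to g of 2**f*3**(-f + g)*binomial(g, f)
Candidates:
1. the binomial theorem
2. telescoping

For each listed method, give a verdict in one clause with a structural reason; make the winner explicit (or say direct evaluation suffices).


Verdict: the binomial theorem — binomial(g, f) weighting matched powers of 2 and 3 is the expanded form of (2 + 3)^g — fold it back up.
- the binomial theorem: applies; the problem has the shape this method handles.
- telescoping — the summand is not presented as a shifted difference — a telescoping rewrite may exist, but the displayed structure does not offer one.


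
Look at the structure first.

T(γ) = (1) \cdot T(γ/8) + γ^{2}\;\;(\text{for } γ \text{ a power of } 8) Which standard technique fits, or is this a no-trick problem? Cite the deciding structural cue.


Technique: the master substitution — treat m = log base 8 of γ as the new clock: one recursion step advances m by one while γ scales by 8.


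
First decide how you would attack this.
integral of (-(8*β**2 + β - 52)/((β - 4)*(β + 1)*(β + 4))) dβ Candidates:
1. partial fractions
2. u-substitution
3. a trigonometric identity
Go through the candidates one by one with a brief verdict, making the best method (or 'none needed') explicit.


Method: partial fractions — the bottom factors while the top stays lower-degree — split into simple fractions and integrate piece by piece.
- partial fractions: applicable, and directly so.
- u-substitution — no subexpression of the integrand serves as a whole-integral substitution inner — individual terms may offer their own, but none carries its derivative as a factor of the full integrand; a working change of variable would have to be constructed from outside the expression.
- a trigonometric identity — with no trigonometric functions present, identity rewriting has no target.


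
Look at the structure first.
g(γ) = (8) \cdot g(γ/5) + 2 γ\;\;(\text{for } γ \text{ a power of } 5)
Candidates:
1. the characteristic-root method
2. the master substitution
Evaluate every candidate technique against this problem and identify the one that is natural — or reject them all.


Method: the master substitution — treat m = log base 5 of γ as the new clock: one recursion step advances m by one while γ scales by 5.
- the characteristic-root method: a divided-index call is not the fixed-shift linear shape that characteristic roots solve.
- the master substitution — a fit — the right tool for this form.


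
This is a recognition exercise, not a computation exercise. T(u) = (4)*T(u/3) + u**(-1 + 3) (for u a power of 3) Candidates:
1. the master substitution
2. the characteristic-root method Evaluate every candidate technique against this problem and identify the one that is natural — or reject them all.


Diagnosis: the master substitution — recursion at u/3 is multiplicative in the index; logarithmic reindexing via u = 3^m linearizes it.
- the master substitution: a fit — the right tool for this form.
- the characteristic-root method: the recursion divides its index rather than shifting it — outside the constant-shift family the root method covers.


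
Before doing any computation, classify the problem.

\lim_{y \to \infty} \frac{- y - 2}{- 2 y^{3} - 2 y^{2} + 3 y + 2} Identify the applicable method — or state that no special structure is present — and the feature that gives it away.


Technique: dominant-term comparison — growth-rate triage: the leading powers of y decide the limit, everything else is noise. l'Hôpital's at-infinity variant applies to the expression viewed as a single quotient; the leading-term comparison is the direct route.


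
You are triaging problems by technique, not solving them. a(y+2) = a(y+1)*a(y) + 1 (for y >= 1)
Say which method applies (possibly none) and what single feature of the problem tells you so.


Diagnosis: no special technique — this one you iterate or analyze qualitatively: the nonlinearity defeats linear solution methods.


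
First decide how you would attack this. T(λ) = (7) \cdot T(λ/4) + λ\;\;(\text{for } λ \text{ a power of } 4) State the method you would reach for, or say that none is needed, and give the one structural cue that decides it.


Method: the master substitution — the argument contracts 4-fold per step: reindex λ exponentially and solve the linear recurrence in the new index.


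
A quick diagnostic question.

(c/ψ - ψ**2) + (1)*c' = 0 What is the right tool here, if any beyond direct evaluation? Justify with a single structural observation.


Diagnosis: a linear integrating factor — linear in the unknown with genuine forcing: multiply through by the exponential of the integrated coefficient and the left side closes into one derivative.


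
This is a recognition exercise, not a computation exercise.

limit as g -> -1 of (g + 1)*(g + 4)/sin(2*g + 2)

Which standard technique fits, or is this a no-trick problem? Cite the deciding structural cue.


Technique: l'Hôpital's rule (0/0) — plug in -1: top and bottom both hit zero, so differentiate each and retry. One could equally expand both pieces locally and compare leading terms; the rule does that in one stroke.


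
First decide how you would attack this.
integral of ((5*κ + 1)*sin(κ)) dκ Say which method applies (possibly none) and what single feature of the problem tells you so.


Method: integration by parts — a polynomial factor 5*κ + 1 multiplies sin(κ); differentiating 5*κ + 1 lowers its degree while sin(κ) integrates cleanly, so parts wins.


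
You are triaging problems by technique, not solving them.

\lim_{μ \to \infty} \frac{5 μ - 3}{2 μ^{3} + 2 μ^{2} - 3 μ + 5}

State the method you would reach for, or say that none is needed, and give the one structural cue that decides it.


Verdict: dominant-term comparison — as μ grows, only the highest-degree terms matter — compare leading terms and read the limit off. l'Hôpital's at-infinity variant applies to the expression viewed as a single quotient; the leading-term comparison is the direct route.


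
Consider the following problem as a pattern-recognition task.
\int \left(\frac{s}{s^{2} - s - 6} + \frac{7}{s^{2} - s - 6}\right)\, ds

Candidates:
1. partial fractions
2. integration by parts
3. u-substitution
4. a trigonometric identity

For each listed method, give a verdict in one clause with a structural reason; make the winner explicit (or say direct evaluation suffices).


Diagnosis: partial fractions — s^{2} - s - 6 splits into linear pieces, so the quotient is a sum of simple fractions — decompose before integrating.
- partial fractions — applies; the problem has the shape this method handles.
- integration by parts — the integrand does not split as a nonconstant polynomial times an exp, sine, cosine of a linear argument, or logarithm — no polynomial-kernel parts product to differentiate one side of.
- u-substitution: no subexpression of the integrand serves as a whole-integral substitution inner — individual terms may offer their own, but none carries its derivative as a factor of the full integrand; a working change of variable would have to be constructed from outside the expression.
- a trigonometric identity — there is no trigonometric structure at all — the integrand carries no sine or cosine to rewrite.


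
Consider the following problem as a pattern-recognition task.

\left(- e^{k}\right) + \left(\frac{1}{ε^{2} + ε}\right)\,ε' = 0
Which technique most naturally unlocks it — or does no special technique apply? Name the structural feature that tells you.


Best approach: separation of variables — one side of the product carries the independent variable, the other the unknown — the textbook separation shape. Rearranged, this also fits the Bernoulli template directly; separation reads the product structure as given.


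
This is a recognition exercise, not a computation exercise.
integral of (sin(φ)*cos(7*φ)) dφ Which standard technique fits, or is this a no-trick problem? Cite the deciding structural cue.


Diagnosis: a trigonometric identity — distinct frequencies under one product (sin(φ)*cos(7*φ)): the product-to-sum identity is the systematic route to an integrable form.


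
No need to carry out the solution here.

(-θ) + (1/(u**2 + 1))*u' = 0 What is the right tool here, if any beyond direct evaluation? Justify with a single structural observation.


Method: separation of variables — solved for the derivative, the right side factors as θ times u**2 + 1 — all θ-dependence separates from all u-dependence. An exactness check succeeds on this form as well — separation and the potential function arrive at the same answer, separation more directly.


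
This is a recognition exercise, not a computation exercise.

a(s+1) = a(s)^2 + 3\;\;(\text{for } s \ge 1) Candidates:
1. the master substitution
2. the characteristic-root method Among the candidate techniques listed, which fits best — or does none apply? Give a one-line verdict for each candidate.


Verdict: no special technique — the map from one term to the next is curved, not linear, so linear closed-form machinery does not attach.
- the master substitution — no fixed divisor shrinks the index between calls.
- the characteristic-root method — the recursion is nonlinear in the sequence values, so no linear-modes ansatz applies.
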